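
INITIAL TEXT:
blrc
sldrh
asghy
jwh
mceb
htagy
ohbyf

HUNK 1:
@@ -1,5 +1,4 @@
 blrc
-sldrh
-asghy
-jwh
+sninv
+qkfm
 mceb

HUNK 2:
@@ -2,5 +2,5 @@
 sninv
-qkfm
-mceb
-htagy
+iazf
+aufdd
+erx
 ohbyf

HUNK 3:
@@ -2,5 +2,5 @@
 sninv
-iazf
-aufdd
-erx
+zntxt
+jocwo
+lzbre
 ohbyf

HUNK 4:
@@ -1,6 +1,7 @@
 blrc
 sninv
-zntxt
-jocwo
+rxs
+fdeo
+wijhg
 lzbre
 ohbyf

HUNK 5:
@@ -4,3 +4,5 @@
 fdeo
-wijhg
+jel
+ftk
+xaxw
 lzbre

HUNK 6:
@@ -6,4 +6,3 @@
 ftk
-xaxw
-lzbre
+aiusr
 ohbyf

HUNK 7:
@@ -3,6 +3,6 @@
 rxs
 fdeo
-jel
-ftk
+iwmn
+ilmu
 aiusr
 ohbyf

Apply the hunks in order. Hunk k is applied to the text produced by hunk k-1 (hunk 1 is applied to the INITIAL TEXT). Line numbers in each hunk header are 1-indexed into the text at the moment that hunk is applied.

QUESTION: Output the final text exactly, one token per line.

Answer: blrc
sninv
rxs
fdeo
iwmn
ilmu
aiusr
ohbyf

Derivation:
Hunk 1: at line 1 remove [sldrh,asghy,jwh] add [sninv,qkfm] -> 6 lines: blrc sninv qkfm mceb htagy ohbyf
Hunk 2: at line 2 remove [qkfm,mceb,htagy] add [iazf,aufdd,erx] -> 6 lines: blrc sninv iazf aufdd erx ohbyf
Hunk 3: at line 2 remove [iazf,aufdd,erx] add [zntxt,jocwo,lzbre] -> 6 lines: blrc sninv zntxt jocwo lzbre ohbyf
Hunk 4: at line 1 remove [zntxt,jocwo] add [rxs,fdeo,wijhg] -> 7 lines: blrc sninv rxs fdeo wijhg lzbre ohbyf
Hunk 5: at line 4 remove [wijhg] add [jel,ftk,xaxw] -> 9 lines: blrc sninv rxs fdeo jel ftk xaxw lzbre ohbyf
Hunk 6: at line 6 remove [xaxw,lzbre] add [aiusr] -> 8 lines: blrc sninv rxs fdeo jel ftk aiusr ohbyf
Hunk 7: at line 3 remove [jel,ftk] add [iwmn,ilmu] -> 8 lines: blrc sninv rxs fdeo iwmn ilmu aiusr ohbyf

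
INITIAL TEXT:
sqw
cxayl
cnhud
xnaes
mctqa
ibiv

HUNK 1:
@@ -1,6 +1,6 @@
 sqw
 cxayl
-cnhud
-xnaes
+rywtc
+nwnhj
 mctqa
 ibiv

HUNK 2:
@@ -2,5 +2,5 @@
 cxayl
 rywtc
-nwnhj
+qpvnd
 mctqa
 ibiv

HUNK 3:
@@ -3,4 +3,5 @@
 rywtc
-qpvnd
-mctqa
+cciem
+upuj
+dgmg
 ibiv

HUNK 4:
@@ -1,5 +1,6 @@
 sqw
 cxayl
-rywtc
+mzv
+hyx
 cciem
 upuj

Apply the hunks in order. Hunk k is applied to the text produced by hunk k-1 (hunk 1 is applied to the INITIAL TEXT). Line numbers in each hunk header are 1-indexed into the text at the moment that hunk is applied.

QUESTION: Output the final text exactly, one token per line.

Hunk 1: at line 1 remove [cnhud,xnaes] add [rywtc,nwnhj] -> 6 lines: sqw cxayl rywtc nwnhj mctqa ibiv
Hunk 2: at line 2 remove [nwnhj] add [qpvnd] -> 6 lines: sqw cxayl rywtc qpvnd mctqa ibiv
Hunk 3: at line 3 remove [qpvnd,mctqa] add [cciem,upuj,dgmg] -> 7 lines: sqw cxayl rywtc cciem upuj dgmg ibiv
Hunk 4: at line 1 remove [rywtc] add [mzv,hyx] -> 8 lines: sqw cxayl mzv hyx cciem upuj dgmg ibiv

Answer: sqw
cxayl
mzv
hyx
cciem
upuj
dgmg
ibiv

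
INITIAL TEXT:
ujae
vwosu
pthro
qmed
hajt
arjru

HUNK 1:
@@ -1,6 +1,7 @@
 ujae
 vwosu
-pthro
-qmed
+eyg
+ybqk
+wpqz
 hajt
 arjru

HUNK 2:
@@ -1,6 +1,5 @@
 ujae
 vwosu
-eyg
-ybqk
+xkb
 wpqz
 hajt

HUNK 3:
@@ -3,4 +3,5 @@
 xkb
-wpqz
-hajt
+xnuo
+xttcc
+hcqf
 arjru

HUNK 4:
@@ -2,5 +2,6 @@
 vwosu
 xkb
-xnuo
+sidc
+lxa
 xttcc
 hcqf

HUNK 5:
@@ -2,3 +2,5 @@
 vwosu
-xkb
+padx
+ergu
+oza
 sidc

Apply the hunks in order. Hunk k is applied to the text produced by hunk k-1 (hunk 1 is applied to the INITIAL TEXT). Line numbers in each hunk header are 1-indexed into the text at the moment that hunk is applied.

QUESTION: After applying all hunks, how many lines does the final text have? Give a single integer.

Answer: 10

Derivation:
Hunk 1: at line 1 remove [pthro,qmed] add [eyg,ybqk,wpqz] -> 7 lines: ujae vwosu eyg ybqk wpqz hajt arjru
Hunk 2: at line 1 remove [eyg,ybqk] add [xkb] -> 6 lines: ujae vwosu xkb wpqz hajt arjru
Hunk 3: at line 3 remove [wpqz,hajt] add [xnuo,xttcc,hcqf] -> 7 lines: ujae vwosu xkb xnuo xttcc hcqf arjru
Hunk 4: at line 2 remove [xnuo] add [sidc,lxa] -> 8 lines: ujae vwosu xkb sidc lxa xttcc hcqf arjru
Hunk 5: at line 2 remove [xkb] add [padx,ergu,oza] -> 10 lines: ujae vwosu padx ergu oza sidc lxa xttcc hcqf arjru
Final line count: 10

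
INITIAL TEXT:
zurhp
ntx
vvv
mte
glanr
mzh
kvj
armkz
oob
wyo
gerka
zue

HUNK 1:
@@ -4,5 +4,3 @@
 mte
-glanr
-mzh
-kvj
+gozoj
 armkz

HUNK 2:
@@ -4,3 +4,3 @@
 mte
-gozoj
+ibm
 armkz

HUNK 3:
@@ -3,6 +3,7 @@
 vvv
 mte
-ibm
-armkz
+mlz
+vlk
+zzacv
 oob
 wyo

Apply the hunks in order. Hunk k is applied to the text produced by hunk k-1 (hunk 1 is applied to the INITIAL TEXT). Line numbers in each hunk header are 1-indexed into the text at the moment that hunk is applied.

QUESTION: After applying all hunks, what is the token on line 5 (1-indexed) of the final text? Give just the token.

Answer: mlz

Derivation:
Hunk 1: at line 4 remove [glanr,mzh,kvj] add [gozoj] -> 10 lines: zurhp ntx vvv mte gozoj armkz oob wyo gerka zue
Hunk 2: at line 4 remove [gozoj] add [ibm] -> 10 lines: zurhp ntx vvv mte ibm armkz oob wyo gerka zue
Hunk 3: at line 3 remove [ibm,armkz] add [mlz,vlk,zzacv] -> 11 lines: zurhp ntx vvv mte mlz vlk zzacv oob wyo gerka zue
Final line 5: mlz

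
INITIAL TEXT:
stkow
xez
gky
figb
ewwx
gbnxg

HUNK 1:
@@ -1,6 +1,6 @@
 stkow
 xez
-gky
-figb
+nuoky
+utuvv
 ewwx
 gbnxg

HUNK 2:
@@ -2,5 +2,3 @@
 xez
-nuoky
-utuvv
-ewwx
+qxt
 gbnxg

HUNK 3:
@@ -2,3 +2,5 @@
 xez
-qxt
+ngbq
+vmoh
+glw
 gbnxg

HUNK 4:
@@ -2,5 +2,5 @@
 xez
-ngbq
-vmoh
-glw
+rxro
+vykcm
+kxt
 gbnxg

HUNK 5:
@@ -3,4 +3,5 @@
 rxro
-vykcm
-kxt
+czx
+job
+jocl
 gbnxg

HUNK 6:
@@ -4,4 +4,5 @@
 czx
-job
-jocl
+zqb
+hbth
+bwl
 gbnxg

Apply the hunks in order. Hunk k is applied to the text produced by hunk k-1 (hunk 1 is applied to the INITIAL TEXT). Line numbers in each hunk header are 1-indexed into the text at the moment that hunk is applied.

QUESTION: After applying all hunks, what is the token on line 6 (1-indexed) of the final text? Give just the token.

Answer: hbth

Derivation:
Hunk 1: at line 1 remove [gky,figb] add [nuoky,utuvv] -> 6 lines: stkow xez nuoky utuvv ewwx gbnxg
Hunk 2: at line 2 remove [nuoky,utuvv,ewwx] add [qxt] -> 4 lines: stkow xez qxt gbnxg
Hunk 3: at line 2 remove [qxt] add [ngbq,vmoh,glw] -> 6 lines: stkow xez ngbq vmoh glw gbnxg
Hunk 4: at line 2 remove [ngbq,vmoh,glw] add [rxro,vykcm,kxt] -> 6 lines: stkow xez rxro vykcm kxt gbnxg
Hunk 5: at line 3 remove [vykcm,kxt] add [czx,job,jocl] -> 7 lines: stkow xez rxro czx job jocl gbnxg
Hunk 6: at line 4 remove [job,jocl] add [zqb,hbth,bwl] -> 8 lines: stkow xez rxro czx zqb hbth bwl gbnxg
Final line 6: hbth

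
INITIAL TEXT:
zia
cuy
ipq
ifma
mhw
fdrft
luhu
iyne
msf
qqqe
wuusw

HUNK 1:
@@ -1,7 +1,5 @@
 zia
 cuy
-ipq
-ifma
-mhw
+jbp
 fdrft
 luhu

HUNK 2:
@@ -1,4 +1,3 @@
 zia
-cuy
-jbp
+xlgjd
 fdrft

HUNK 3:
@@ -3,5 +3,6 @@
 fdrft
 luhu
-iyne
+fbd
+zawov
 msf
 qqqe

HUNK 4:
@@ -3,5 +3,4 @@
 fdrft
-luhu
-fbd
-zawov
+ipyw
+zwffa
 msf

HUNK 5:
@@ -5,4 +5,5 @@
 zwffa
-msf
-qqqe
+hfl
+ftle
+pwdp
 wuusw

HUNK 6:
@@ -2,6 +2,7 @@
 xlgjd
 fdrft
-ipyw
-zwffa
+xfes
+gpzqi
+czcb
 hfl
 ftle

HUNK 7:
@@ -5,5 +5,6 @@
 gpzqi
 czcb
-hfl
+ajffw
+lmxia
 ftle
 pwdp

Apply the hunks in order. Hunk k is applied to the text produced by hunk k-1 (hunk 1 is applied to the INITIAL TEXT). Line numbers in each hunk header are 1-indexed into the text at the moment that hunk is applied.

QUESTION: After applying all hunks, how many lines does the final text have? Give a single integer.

Answer: 11

Derivation:
Hunk 1: at line 1 remove [ipq,ifma,mhw] add [jbp] -> 9 lines: zia cuy jbp fdrft luhu iyne msf qqqe wuusw
Hunk 2: at line 1 remove [cuy,jbp] add [xlgjd] -> 8 lines: zia xlgjd fdrft luhu iyne msf qqqe wuusw
Hunk 3: at line 3 remove [iyne] add [fbd,zawov] -> 9 lines: zia xlgjd fdrft luhu fbd zawov msf qqqe wuusw
Hunk 4: at line 3 remove [luhu,fbd,zawov] add [ipyw,zwffa] -> 8 lines: zia xlgjd fdrft ipyw zwffa msf qqqe wuusw
Hunk 5: at line 5 remove [msf,qqqe] add [hfl,ftle,pwdp] -> 9 lines: zia xlgjd fdrft ipyw zwffa hfl ftle pwdp wuusw
Hunk 6: at line 2 remove [ipyw,zwffa] add [xfes,gpzqi,czcb] -> 10 lines: zia xlgjd fdrft xfes gpzqi czcb hfl ftle pwdp wuusw
Hunk 7: at line 5 remove [hfl] add [ajffw,lmxia] -> 11 lines: zia xlgjd fdrft xfes gpzqi czcb ajffw lmxia ftle pwdp wuusw
Final line count: 11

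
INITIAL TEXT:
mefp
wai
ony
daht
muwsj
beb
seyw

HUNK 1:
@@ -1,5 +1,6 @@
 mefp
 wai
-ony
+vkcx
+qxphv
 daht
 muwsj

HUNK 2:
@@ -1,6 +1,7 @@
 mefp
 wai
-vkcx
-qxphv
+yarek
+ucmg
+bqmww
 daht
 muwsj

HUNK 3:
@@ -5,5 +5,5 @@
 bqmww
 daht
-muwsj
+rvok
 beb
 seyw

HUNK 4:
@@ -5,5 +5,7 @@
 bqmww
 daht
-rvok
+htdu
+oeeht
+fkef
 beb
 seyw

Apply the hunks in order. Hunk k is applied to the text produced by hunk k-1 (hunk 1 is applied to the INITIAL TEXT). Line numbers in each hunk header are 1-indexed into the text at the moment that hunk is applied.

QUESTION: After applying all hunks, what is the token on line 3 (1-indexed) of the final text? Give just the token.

Answer: yarek

Derivation:
Hunk 1: at line 1 remove [ony] add [vkcx,qxphv] -> 8 lines: mefp wai vkcx qxphv daht muwsj beb seyw
Hunk 2: at line 1 remove [vkcx,qxphv] add [yarek,ucmg,bqmww] -> 9 lines: mefp wai yarek ucmg bqmww daht muwsj beb seyw
Hunk 3: at line 5 remove [muwsj] add [rvok] -> 9 lines: mefp wai yarek ucmg bqmww daht rvok beb seyw
Hunk 4: at line 5 remove [rvok] add [htdu,oeeht,fkef] -> 11 lines: mefp wai yarek ucmg bqmww daht htdu oeeht fkef beb seyw
Final line 3: yarek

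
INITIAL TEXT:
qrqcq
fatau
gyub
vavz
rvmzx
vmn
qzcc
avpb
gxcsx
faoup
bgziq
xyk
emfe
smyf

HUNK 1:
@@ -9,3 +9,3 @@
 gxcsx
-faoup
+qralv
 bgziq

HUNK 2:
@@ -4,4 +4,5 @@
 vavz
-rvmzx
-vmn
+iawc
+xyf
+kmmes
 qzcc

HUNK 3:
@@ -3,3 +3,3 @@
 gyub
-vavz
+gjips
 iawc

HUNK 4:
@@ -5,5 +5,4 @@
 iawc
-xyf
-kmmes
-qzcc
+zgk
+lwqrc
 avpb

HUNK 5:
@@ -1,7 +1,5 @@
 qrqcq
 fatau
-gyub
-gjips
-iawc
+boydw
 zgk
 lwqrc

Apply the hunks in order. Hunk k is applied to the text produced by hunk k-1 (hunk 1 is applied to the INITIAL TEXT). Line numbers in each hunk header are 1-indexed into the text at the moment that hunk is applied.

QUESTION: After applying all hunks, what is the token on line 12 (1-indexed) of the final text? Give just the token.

Hunk 1: at line 9 remove [faoup] add [qralv] -> 14 lines: qrqcq fatau gyub vavz rvmzx vmn qzcc avpb gxcsx qralv bgziq xyk emfe smyf
Hunk 2: at line 4 remove [rvmzx,vmn] add [iawc,xyf,kmmes] -> 15 lines: qrqcq fatau gyub vavz iawc xyf kmmes qzcc avpb gxcsx qralv bgziq xyk emfe smyf
Hunk 3: at line 3 remove [vavz] add [gjips] -> 15 lines: qrqcq fatau gyub gjips iawc xyf kmmes qzcc avpb gxcsx qralv bgziq xyk emfe smyf
Hunk 4: at line 5 remove [xyf,kmmes,qzcc] add [zgk,lwqrc] -> 14 lines: qrqcq fatau gyub gjips iawc zgk lwqrc avpb gxcsx qralv bgziq xyk emfe smyf
Hunk 5: at line 1 remove [gyub,gjips,iawc] add [boydw] -> 12 lines: qrqcq fatau boydw zgk lwqrc avpb gxcsx qralv bgziq xyk emfe smyf
Final line 12: smyf

Answer: smyf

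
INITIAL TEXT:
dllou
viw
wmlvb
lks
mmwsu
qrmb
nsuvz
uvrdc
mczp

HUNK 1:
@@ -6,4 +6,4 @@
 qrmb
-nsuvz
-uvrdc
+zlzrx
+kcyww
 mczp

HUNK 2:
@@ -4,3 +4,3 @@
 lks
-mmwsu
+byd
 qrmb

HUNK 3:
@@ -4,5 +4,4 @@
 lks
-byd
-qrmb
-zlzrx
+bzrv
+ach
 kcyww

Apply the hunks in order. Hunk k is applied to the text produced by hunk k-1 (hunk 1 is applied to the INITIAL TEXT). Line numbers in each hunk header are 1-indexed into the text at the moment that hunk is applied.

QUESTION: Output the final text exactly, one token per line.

Hunk 1: at line 6 remove [nsuvz,uvrdc] add [zlzrx,kcyww] -> 9 lines: dllou viw wmlvb lks mmwsu qrmb zlzrx kcyww mczp
Hunk 2: at line 4 remove [mmwsu] add [byd] -> 9 lines: dllou viw wmlvb lks byd qrmb zlzrx kcyww mczp
Hunk 3: at line 4 remove [byd,qrmb,zlzrx] add [bzrv,ach] -> 8 lines: dllou viw wmlvb lks bzrv ach kcyww mczp

Answer: dllou
viw
wmlvb
lks
bzrv
ach
kcyww
mczp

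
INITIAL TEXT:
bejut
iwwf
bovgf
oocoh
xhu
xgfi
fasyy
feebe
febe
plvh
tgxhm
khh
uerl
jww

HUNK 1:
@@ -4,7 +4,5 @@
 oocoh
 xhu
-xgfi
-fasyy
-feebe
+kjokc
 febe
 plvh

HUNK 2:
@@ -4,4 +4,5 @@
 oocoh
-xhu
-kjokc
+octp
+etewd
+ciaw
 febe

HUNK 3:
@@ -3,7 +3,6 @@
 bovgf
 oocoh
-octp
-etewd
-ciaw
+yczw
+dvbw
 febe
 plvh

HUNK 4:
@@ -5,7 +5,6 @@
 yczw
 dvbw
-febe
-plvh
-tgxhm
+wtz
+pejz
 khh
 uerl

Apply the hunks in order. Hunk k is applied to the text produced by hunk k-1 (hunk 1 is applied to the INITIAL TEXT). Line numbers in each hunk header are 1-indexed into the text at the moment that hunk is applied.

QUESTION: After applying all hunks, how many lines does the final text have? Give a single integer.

Answer: 11

Derivation:
Hunk 1: at line 4 remove [xgfi,fasyy,feebe] add [kjokc] -> 12 lines: bejut iwwf bovgf oocoh xhu kjokc febe plvh tgxhm khh uerl jww
Hunk 2: at line 4 remove [xhu,kjokc] add [octp,etewd,ciaw] -> 13 lines: bejut iwwf bovgf oocoh octp etewd ciaw febe plvh tgxhm khh uerl jww
Hunk 3: at line 3 remove [octp,etewd,ciaw] add [yczw,dvbw] -> 12 lines: bejut iwwf bovgf oocoh yczw dvbw febe plvh tgxhm khh uerl jww
Hunk 4: at line 5 remove [febe,plvh,tgxhm] add [wtz,pejz] -> 11 lines: bejut iwwf bovgf oocoh yczw dvbw wtz pejz khh uerl jww
Final line count: 11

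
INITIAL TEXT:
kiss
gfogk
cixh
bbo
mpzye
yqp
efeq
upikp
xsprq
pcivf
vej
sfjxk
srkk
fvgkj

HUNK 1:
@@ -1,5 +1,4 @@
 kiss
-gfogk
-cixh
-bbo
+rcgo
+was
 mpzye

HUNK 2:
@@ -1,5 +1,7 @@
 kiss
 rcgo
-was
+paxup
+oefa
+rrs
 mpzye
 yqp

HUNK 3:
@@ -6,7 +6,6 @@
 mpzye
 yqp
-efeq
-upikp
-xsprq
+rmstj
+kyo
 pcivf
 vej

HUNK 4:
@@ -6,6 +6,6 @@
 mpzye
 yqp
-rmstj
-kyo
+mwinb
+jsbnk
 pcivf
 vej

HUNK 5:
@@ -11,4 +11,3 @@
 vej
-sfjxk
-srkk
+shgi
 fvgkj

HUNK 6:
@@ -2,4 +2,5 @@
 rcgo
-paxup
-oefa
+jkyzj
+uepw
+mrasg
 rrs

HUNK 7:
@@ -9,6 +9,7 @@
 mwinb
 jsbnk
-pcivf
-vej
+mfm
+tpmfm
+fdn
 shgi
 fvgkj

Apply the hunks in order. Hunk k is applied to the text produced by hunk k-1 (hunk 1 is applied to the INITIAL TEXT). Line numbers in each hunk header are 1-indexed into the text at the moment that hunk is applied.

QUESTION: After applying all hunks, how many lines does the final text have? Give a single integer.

Answer: 15

Derivation:
Hunk 1: at line 1 remove [gfogk,cixh,bbo] add [rcgo,was] -> 13 lines: kiss rcgo was mpzye yqp efeq upikp xsprq pcivf vej sfjxk srkk fvgkj
Hunk 2: at line 1 remove [was] add [paxup,oefa,rrs] -> 15 lines: kiss rcgo paxup oefa rrs mpzye yqp efeq upikp xsprq pcivf vej sfjxk srkk fvgkj
Hunk 3: at line 6 remove [efeq,upikp,xsprq] add [rmstj,kyo] -> 14 lines: kiss rcgo paxup oefa rrs mpzye yqp rmstj kyo pcivf vej sfjxk srkk fvgkj
Hunk 4: at line 6 remove [rmstj,kyo] add [mwinb,jsbnk] -> 14 lines: kiss rcgo paxup oefa rrs mpzye yqp mwinb jsbnk pcivf vej sfjxk srkk fvgkj
Hunk 5: at line 11 remove [sfjxk,srkk] add [shgi] -> 13 lines: kiss rcgo paxup oefa rrs mpzye yqp mwinb jsbnk pcivf vej shgi fvgkj
Hunk 6: at line 2 remove [paxup,oefa] add [jkyzj,uepw,mrasg] -> 14 lines: kiss rcgo jkyzj uepw mrasg rrs mpzye yqp mwinb jsbnk pcivf vej shgi fvgkj
Hunk 7: at line 9 remove [pcivf,vej] add [mfm,tpmfm,fdn] -> 15 lines: kiss rcgo jkyzj uepw mrasg rrs mpzye yqp mwinb jsbnk mfm tpmfm fdn shgi fvgkj
Final line count: 15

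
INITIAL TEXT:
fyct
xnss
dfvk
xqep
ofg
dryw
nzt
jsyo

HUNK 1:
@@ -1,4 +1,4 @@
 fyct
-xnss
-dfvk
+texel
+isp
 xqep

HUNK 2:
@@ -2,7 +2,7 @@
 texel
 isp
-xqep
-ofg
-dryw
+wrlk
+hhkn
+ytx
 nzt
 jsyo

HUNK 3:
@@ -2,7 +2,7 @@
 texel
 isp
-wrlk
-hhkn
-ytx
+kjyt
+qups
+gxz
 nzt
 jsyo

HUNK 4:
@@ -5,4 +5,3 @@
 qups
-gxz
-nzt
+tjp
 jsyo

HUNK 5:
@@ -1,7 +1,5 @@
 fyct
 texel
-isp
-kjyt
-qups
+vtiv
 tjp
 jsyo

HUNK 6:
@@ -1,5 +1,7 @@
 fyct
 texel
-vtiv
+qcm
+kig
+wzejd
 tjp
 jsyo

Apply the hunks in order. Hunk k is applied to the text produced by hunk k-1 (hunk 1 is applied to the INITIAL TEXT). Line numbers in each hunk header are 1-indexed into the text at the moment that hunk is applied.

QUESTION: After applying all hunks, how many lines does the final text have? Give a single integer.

Hunk 1: at line 1 remove [xnss,dfvk] add [texel,isp] -> 8 lines: fyct texel isp xqep ofg dryw nzt jsyo
Hunk 2: at line 2 remove [xqep,ofg,dryw] add [wrlk,hhkn,ytx] -> 8 lines: fyct texel isp wrlk hhkn ytx nzt jsyo
Hunk 3: at line 2 remove [wrlk,hhkn,ytx] add [kjyt,qups,gxz] -> 8 lines: fyct texel isp kjyt qups gxz nzt jsyo
Hunk 4: at line 5 remove [gxz,nzt] add [tjp] -> 7 lines: fyct texel isp kjyt qups tjp jsyo
Hunk 5: at line 1 remove [isp,kjyt,qups] add [vtiv] -> 5 lines: fyct texel vtiv tjp jsyo
Hunk 6: at line 1 remove [vtiv] add [qcm,kig,wzejd] -> 7 lines: fyct texel qcm kig wzejd tjp jsyo
Final line count: 7

Answer: 7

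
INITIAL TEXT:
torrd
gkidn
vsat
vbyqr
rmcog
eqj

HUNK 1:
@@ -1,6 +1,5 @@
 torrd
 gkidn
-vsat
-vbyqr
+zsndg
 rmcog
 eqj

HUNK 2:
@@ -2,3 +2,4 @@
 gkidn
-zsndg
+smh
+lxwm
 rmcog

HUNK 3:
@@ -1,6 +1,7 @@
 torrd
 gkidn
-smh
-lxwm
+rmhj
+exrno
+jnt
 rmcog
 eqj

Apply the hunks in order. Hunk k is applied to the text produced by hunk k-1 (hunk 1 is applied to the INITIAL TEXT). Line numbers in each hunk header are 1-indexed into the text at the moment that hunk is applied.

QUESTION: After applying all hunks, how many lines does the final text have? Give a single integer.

Hunk 1: at line 1 remove [vsat,vbyqr] add [zsndg] -> 5 lines: torrd gkidn zsndg rmcog eqj
Hunk 2: at line 2 remove [zsndg] add [smh,lxwm] -> 6 lines: torrd gkidn smh lxwm rmcog eqj
Hunk 3: at line 1 remove [smh,lxwm] add [rmhj,exrno,jnt] -> 7 lines: torrd gkidn rmhj exrno jnt rmcog eqj
Final line count: 7

Answer: 7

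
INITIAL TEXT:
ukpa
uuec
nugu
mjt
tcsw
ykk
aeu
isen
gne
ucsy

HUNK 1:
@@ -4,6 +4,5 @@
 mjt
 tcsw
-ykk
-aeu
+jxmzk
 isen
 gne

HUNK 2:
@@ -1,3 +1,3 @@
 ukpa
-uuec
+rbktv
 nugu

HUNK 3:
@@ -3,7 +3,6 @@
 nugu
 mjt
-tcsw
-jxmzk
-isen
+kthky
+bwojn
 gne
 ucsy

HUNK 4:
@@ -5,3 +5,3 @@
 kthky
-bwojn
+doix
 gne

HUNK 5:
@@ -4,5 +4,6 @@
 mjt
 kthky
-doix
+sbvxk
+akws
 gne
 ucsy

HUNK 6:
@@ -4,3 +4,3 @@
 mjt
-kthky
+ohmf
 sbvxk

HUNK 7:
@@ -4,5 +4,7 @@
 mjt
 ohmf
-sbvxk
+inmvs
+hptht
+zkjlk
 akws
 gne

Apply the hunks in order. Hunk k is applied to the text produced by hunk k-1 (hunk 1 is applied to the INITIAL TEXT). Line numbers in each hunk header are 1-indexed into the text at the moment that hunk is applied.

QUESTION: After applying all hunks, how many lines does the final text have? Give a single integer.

Answer: 11

Derivation:
Hunk 1: at line 4 remove [ykk,aeu] add [jxmzk] -> 9 lines: ukpa uuec nugu mjt tcsw jxmzk isen gne ucsy
Hunk 2: at line 1 remove [uuec] add [rbktv] -> 9 lines: ukpa rbktv nugu mjt tcsw jxmzk isen gne ucsy
Hunk 3: at line 3 remove [tcsw,jxmzk,isen] add [kthky,bwojn] -> 8 lines: ukpa rbktv nugu mjt kthky bwojn gne ucsy
Hunk 4: at line 5 remove [bwojn] add [doix] -> 8 lines: ukpa rbktv nugu mjt kthky doix gne ucsy
Hunk 5: at line 4 remove [doix] add [sbvxk,akws] -> 9 lines: ukpa rbktv nugu mjt kthky sbvxk akws gne ucsy
Hunk 6: at line 4 remove [kthky] add [ohmf] -> 9 lines: ukpa rbktv nugu mjt ohmf sbvxk akws gne ucsy
Hunk 7: at line 4 remove [sbvxk] add [inmvs,hptht,zkjlk] -> 11 lines: ukpa rbktv nugu mjt ohmf inmvs hptht zkjlk akws gne ucsy
Final line count: 11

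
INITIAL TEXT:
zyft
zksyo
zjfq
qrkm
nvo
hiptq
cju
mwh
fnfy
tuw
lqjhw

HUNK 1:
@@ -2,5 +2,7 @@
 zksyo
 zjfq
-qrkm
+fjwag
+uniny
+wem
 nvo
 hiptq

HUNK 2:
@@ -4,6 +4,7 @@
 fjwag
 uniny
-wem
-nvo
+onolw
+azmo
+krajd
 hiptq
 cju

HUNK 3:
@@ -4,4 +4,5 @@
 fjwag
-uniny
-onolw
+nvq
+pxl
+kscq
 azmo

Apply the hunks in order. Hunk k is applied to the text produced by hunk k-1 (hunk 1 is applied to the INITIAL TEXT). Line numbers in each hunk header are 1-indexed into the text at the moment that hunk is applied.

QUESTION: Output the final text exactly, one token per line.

Hunk 1: at line 2 remove [qrkm] add [fjwag,uniny,wem] -> 13 lines: zyft zksyo zjfq fjwag uniny wem nvo hiptq cju mwh fnfy tuw lqjhw
Hunk 2: at line 4 remove [wem,nvo] add [onolw,azmo,krajd] -> 14 lines: zyft zksyo zjfq fjwag uniny onolw azmo krajd hiptq cju mwh fnfy tuw lqjhw
Hunk 3: at line 4 remove [uniny,onolw] add [nvq,pxl,kscq] -> 15 lines: zyft zksyo zjfq fjwag nvq pxl kscq azmo krajd hiptq cju mwh fnfy tuw lqjhw

Answer: zyft
zksyo
zjfq
fjwag
nvq
pxl
kscq
azmo
krajd
hiptq
cju
mwh
fnfy
tuw
lqjhw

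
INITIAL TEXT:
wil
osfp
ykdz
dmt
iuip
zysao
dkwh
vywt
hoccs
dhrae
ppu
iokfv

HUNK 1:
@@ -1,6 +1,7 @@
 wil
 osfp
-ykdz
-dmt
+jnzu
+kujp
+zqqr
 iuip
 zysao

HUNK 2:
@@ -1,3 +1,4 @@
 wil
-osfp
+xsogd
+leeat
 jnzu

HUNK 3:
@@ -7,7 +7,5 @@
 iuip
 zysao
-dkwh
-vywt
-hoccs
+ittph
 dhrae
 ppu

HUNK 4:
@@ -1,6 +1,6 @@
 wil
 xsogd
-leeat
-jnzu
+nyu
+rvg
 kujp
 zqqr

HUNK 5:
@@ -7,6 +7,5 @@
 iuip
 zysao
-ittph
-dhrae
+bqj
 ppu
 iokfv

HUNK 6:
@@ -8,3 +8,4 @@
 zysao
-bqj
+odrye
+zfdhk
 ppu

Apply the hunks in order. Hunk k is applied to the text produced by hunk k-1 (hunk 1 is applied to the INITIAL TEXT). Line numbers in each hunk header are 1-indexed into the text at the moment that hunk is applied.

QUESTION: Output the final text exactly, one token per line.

Answer: wil
xsogd
nyu
rvg
kujp
zqqr
iuip
zysao
odrye
zfdhk
ppu
iokfv

Derivation:
Hunk 1: at line 1 remove [ykdz,dmt] add [jnzu,kujp,zqqr] -> 13 lines: wil osfp jnzu kujp zqqr iuip zysao dkwh vywt hoccs dhrae ppu iokfv
Hunk 2: at line 1 remove [osfp] add [xsogd,leeat] -> 14 lines: wil xsogd leeat jnzu kujp zqqr iuip zysao dkwh vywt hoccs dhrae ppu iokfv
Hunk 3: at line 7 remove [dkwh,vywt,hoccs] add [ittph] -> 12 lines: wil xsogd leeat jnzu kujp zqqr iuip zysao ittph dhrae ppu iokfv
Hunk 4: at line 1 remove [leeat,jnzu] add [nyu,rvg] -> 12 lines: wil xsogd nyu rvg kujp zqqr iuip zysao ittph dhrae ppu iokfv
Hunk 5: at line 7 remove [ittph,dhrae] add [bqj] -> 11 lines: wil xsogd nyu rvg kujp zqqr iuip zysao bqj ppu iokfv
Hunk 6: at line 8 remove [bqj] add [odrye,zfdhk] -> 12 lines: wil xsogd nyu rvg kujp zqqr iuip zysao odrye zfdhk ppu iokfv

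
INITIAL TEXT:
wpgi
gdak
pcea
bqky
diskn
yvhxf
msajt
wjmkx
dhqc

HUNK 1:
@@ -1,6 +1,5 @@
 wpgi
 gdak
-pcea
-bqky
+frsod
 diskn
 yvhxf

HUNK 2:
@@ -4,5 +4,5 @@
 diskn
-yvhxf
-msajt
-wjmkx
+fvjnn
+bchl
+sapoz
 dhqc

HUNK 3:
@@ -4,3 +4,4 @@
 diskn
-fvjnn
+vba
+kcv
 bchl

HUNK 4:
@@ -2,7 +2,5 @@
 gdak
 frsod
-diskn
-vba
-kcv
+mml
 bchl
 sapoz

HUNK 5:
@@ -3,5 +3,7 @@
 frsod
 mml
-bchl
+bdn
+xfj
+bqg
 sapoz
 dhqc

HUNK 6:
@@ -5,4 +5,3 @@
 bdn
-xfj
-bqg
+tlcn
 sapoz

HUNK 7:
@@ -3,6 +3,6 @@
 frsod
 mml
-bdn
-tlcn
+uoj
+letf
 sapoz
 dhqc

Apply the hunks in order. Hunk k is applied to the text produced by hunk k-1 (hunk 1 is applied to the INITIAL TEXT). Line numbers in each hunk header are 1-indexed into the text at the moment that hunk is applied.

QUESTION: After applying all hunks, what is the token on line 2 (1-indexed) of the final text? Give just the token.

Hunk 1: at line 1 remove [pcea,bqky] add [frsod] -> 8 lines: wpgi gdak frsod diskn yvhxf msajt wjmkx dhqc
Hunk 2: at line 4 remove [yvhxf,msajt,wjmkx] add [fvjnn,bchl,sapoz] -> 8 lines: wpgi gdak frsod diskn fvjnn bchl sapoz dhqc
Hunk 3: at line 4 remove [fvjnn] add [vba,kcv] -> 9 lines: wpgi gdak frsod diskn vba kcv bchl sapoz dhqc
Hunk 4: at line 2 remove [diskn,vba,kcv] add [mml] -> 7 lines: wpgi gdak frsod mml bchl sapoz dhqc
Hunk 5: at line 3 remove [bchl] add [bdn,xfj,bqg] -> 9 lines: wpgi gdak frsod mml bdn xfj bqg sapoz dhqc
Hunk 6: at line 5 remove [xfj,bqg] add [tlcn] -> 8 lines: wpgi gdak frsod mml bdn tlcn sapoz dhqc
Hunk 7: at line 3 remove [bdn,tlcn] add [uoj,letf] -> 8 lines: wpgi gdak frsod mml uoj letf sapoz dhqc
Final line 2: gdak

Answer: gdak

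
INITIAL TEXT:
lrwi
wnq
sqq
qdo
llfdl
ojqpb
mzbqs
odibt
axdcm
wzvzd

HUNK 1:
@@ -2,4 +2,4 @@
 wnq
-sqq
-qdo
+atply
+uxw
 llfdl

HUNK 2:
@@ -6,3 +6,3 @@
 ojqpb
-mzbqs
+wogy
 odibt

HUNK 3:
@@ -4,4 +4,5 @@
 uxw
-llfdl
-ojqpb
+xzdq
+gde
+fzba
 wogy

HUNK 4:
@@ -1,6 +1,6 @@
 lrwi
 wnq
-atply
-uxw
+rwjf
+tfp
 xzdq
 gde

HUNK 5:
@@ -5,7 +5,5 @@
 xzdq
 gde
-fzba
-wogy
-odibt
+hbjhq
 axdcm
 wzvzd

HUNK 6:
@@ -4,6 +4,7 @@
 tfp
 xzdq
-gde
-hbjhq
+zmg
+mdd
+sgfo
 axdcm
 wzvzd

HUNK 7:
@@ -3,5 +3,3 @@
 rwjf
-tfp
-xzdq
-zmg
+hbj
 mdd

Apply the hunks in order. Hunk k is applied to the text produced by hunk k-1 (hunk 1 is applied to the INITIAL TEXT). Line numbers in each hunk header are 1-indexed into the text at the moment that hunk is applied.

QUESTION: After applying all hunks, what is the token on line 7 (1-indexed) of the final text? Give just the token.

Answer: axdcm

Derivation:
Hunk 1: at line 2 remove [sqq,qdo] add [atply,uxw] -> 10 lines: lrwi wnq atply uxw llfdl ojqpb mzbqs odibt axdcm wzvzd
Hunk 2: at line 6 remove [mzbqs] add [wogy] -> 10 lines: lrwi wnq atply uxw llfdl ojqpb wogy odibt axdcm wzvzd
Hunk 3: at line 4 remove [llfdl,ojqpb] add [xzdq,gde,fzba] -> 11 lines: lrwi wnq atply uxw xzdq gde fzba wogy odibt axdcm wzvzd
Hunk 4: at line 1 remove [atply,uxw] add [rwjf,tfp] -> 11 lines: lrwi wnq rwjf tfp xzdq gde fzba wogy odibt axdcm wzvzd
Hunk 5: at line 5 remove [fzba,wogy,odibt] add [hbjhq] -> 9 lines: lrwi wnq rwjf tfp xzdq gde hbjhq axdcm wzvzd
Hunk 6: at line 4 remove [gde,hbjhq] add [zmg,mdd,sgfo] -> 10 lines: lrwi wnq rwjf tfp xzdq zmg mdd sgfo axdcm wzvzd
Hunk 7: at line 3 remove [tfp,xzdq,zmg] add [hbj] -> 8 lines: lrwi wnq rwjf hbj mdd sgfo axdcm wzvzd
Final line 7: axdcm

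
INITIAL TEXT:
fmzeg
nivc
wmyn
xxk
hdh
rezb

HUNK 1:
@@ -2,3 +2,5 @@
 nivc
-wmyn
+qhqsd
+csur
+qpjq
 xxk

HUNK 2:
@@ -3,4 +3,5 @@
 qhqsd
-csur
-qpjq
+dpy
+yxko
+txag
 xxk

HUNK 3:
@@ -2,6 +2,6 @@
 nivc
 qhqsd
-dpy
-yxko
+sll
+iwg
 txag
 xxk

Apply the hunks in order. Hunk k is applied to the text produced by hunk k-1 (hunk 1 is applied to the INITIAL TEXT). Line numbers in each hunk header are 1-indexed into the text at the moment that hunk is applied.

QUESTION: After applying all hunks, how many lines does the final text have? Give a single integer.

Hunk 1: at line 2 remove [wmyn] add [qhqsd,csur,qpjq] -> 8 lines: fmzeg nivc qhqsd csur qpjq xxk hdh rezb
Hunk 2: at line 3 remove [csur,qpjq] add [dpy,yxko,txag] -> 9 lines: fmzeg nivc qhqsd dpy yxko txag xxk hdh rezb
Hunk 3: at line 2 remove [dpy,yxko] add [sll,iwg] -> 9 lines: fmzeg nivc qhqsd sll iwg txag xxk hdh rezb
Final line count: 9

Answer: 9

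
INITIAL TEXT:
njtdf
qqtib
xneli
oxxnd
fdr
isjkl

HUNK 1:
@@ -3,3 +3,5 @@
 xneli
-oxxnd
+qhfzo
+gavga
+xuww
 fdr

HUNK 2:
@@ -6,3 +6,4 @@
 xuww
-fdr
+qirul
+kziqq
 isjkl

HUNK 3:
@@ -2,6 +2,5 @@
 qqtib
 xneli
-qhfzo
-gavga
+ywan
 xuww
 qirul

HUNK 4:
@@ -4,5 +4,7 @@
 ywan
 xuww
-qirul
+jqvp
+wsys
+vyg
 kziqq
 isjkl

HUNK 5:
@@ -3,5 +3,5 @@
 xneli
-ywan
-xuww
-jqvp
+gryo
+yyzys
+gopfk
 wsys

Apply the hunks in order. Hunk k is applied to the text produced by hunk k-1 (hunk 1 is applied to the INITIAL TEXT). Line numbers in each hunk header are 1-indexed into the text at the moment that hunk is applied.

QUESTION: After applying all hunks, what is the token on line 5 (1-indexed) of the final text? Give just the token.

Answer: yyzys

Derivation:
Hunk 1: at line 3 remove [oxxnd] add [qhfzo,gavga,xuww] -> 8 lines: njtdf qqtib xneli qhfzo gavga xuww fdr isjkl
Hunk 2: at line 6 remove [fdr] add [qirul,kziqq] -> 9 lines: njtdf qqtib xneli qhfzo gavga xuww qirul kziqq isjkl
Hunk 3: at line 2 remove [qhfzo,gavga] add [ywan] -> 8 lines: njtdf qqtib xneli ywan xuww qirul kziqq isjkl
Hunk 4: at line 4 remove [qirul] add [jqvp,wsys,vyg] -> 10 lines: njtdf qqtib xneli ywan xuww jqvp wsys vyg kziqq isjkl
Hunk 5: at line 3 remove [ywan,xuww,jqvp] add [gryo,yyzys,gopfk] -> 10 lines: njtdf qqtib xneli gryo yyzys gopfk wsys vyg kziqq isjkl
Final line 5: yyzys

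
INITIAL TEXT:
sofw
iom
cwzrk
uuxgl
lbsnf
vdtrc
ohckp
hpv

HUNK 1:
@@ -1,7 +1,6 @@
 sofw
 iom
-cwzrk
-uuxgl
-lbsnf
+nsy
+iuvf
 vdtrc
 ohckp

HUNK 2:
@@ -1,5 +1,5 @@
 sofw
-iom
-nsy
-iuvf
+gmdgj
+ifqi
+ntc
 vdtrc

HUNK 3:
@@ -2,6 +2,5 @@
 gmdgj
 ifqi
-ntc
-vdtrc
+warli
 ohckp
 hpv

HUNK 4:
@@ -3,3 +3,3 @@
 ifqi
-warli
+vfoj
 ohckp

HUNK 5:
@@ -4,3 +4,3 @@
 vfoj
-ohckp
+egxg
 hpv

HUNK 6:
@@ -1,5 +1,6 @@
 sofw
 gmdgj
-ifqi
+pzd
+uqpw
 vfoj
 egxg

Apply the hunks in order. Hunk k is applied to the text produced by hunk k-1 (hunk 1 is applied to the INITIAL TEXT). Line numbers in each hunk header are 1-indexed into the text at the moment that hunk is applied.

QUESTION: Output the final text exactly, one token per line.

Hunk 1: at line 1 remove [cwzrk,uuxgl,lbsnf] add [nsy,iuvf] -> 7 lines: sofw iom nsy iuvf vdtrc ohckp hpv
Hunk 2: at line 1 remove [iom,nsy,iuvf] add [gmdgj,ifqi,ntc] -> 7 lines: sofw gmdgj ifqi ntc vdtrc ohckp hpv
Hunk 3: at line 2 remove [ntc,vdtrc] add [warli] -> 6 lines: sofw gmdgj ifqi warli ohckp hpv
Hunk 4: at line 3 remove [warli] add [vfoj] -> 6 lines: sofw gmdgj ifqi vfoj ohckp hpv
Hunk 5: at line 4 remove [ohckp] add [egxg] -> 6 lines: sofw gmdgj ifqi vfoj egxg hpv
Hunk 6: at line 1 remove [ifqi] add [pzd,uqpw] -> 7 lines: sofw gmdgj pzd uqpw vfoj egxg hpv

Answer: sofw
gmdgj
pzd
uqpw
vfoj
egxg
hpv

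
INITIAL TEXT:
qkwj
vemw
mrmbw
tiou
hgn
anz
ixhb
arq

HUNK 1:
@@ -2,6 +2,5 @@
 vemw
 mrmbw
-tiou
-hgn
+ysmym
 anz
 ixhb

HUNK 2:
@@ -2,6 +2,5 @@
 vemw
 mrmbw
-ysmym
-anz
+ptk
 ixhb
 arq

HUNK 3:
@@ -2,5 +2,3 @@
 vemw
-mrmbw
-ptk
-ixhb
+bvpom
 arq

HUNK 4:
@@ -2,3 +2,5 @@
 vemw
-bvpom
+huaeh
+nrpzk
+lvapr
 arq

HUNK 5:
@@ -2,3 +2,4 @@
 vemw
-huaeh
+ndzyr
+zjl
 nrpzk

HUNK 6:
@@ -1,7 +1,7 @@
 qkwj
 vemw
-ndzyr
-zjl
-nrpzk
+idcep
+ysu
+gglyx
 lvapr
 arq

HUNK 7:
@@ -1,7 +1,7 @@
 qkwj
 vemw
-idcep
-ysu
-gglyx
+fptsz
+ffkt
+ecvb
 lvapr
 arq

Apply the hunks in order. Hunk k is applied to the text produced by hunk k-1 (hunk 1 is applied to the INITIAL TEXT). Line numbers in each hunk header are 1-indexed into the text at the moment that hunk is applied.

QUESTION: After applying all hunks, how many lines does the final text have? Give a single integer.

Hunk 1: at line 2 remove [tiou,hgn] add [ysmym] -> 7 lines: qkwj vemw mrmbw ysmym anz ixhb arq
Hunk 2: at line 2 remove [ysmym,anz] add [ptk] -> 6 lines: qkwj vemw mrmbw ptk ixhb arq
Hunk 3: at line 2 remove [mrmbw,ptk,ixhb] add [bvpom] -> 4 lines: qkwj vemw bvpom arq
Hunk 4: at line 2 remove [bvpom] add [huaeh,nrpzk,lvapr] -> 6 lines: qkwj vemw huaeh nrpzk lvapr arq
Hunk 5: at line 2 remove [huaeh] add [ndzyr,zjl] -> 7 lines: qkwj vemw ndzyr zjl nrpzk lvapr arq
Hunk 6: at line 1 remove [ndzyr,zjl,nrpzk] add [idcep,ysu,gglyx] -> 7 lines: qkwj vemw idcep ysu gglyx lvapr arq
Hunk 7: at line 1 remove [idcep,ysu,gglyx] add [fptsz,ffkt,ecvb] -> 7 lines: qkwj vemw fptsz ffkt ecvb lvapr arq
Final line count: 7

Answer: 7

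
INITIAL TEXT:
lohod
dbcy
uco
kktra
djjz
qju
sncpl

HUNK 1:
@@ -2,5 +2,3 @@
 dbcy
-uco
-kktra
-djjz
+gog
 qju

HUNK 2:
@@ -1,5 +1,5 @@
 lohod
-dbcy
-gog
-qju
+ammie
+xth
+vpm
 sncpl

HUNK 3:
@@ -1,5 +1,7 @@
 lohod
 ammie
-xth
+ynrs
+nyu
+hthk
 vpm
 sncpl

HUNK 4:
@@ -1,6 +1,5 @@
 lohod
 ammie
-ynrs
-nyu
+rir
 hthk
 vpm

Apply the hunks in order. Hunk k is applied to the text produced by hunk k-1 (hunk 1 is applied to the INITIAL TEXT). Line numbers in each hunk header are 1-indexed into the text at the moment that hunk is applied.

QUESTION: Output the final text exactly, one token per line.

Hunk 1: at line 2 remove [uco,kktra,djjz] add [gog] -> 5 lines: lohod dbcy gog qju sncpl
Hunk 2: at line 1 remove [dbcy,gog,qju] add [ammie,xth,vpm] -> 5 lines: lohod ammie xth vpm sncpl
Hunk 3: at line 1 remove [xth] add [ynrs,nyu,hthk] -> 7 lines: lohod ammie ynrs nyu hthk vpm sncpl
Hunk 4: at line 1 remove [ynrs,nyu] add [rir] -> 6 lines: lohod ammie rir hthk vpm sncpl

Answer: lohod
ammie
rir
hthk
vpm
sncpl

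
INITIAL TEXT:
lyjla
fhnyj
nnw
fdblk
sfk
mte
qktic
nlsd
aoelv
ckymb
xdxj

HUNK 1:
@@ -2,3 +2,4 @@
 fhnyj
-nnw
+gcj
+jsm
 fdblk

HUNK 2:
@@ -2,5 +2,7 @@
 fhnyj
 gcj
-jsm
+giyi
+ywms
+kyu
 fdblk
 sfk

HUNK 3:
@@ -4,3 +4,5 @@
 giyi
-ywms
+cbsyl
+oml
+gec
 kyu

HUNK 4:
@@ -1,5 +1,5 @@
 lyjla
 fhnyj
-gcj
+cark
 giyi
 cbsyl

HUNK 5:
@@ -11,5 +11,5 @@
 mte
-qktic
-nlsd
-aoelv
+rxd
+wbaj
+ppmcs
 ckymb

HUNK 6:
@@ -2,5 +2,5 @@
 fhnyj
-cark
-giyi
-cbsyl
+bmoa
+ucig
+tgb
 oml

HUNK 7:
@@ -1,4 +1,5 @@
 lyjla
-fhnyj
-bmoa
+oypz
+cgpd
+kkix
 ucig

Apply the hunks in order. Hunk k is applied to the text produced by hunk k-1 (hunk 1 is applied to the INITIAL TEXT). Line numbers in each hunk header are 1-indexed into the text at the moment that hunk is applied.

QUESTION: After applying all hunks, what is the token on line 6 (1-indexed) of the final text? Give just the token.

Answer: tgb

Derivation:
Hunk 1: at line 2 remove [nnw] add [gcj,jsm] -> 12 lines: lyjla fhnyj gcj jsm fdblk sfk mte qktic nlsd aoelv ckymb xdxj
Hunk 2: at line 2 remove [jsm] add [giyi,ywms,kyu] -> 14 lines: lyjla fhnyj gcj giyi ywms kyu fdblk sfk mte qktic nlsd aoelv ckymb xdxj
Hunk 3: at line 4 remove [ywms] add [cbsyl,oml,gec] -> 16 lines: lyjla fhnyj gcj giyi cbsyl oml gec kyu fdblk sfk mte qktic nlsd aoelv ckymb xdxj
Hunk 4: at line 1 remove [gcj] add [cark] -> 16 lines: lyjla fhnyj cark giyi cbsyl oml gec kyu fdblk sfk mte qktic nlsd aoelv ckymb xdxj
Hunk 5: at line 11 remove [qktic,nlsd,aoelv] add [rxd,wbaj,ppmcs] -> 16 lines: lyjla fhnyj cark giyi cbsyl oml gec kyu fdblk sfk mte rxd wbaj ppmcs ckymb xdxj
Hunk 6: at line 2 remove [cark,giyi,cbsyl] add [bmoa,ucig,tgb] -> 16 lines: lyjla fhnyj bmoa ucig tgb oml gec kyu fdblk sfk mte rxd wbaj ppmcs ckymb xdxj
Hunk 7: at line 1 remove [fhnyj,bmoa] add [oypz,cgpd,kkix] -> 17 lines: lyjla oypz cgpd kkix ucig tgb oml gec kyu fdblk sfk mte rxd wbaj ppmcs ckymb xdxj
Final line 6: tgb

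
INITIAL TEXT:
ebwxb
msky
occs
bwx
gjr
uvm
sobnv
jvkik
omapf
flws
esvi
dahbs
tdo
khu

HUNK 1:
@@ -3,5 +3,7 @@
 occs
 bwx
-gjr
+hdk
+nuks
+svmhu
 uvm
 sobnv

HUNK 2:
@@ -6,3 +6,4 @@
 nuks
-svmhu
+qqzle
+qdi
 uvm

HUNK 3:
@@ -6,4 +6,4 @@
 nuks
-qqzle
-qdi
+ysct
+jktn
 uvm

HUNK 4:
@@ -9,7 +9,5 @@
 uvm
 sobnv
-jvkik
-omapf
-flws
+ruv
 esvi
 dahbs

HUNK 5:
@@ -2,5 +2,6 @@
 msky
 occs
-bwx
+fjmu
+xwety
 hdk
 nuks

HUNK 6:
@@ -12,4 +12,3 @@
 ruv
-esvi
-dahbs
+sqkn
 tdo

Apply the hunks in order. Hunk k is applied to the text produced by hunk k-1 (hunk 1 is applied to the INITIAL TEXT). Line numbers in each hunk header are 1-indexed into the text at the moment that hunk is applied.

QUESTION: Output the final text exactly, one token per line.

Hunk 1: at line 3 remove [gjr] add [hdk,nuks,svmhu] -> 16 lines: ebwxb msky occs bwx hdk nuks svmhu uvm sobnv jvkik omapf flws esvi dahbs tdo khu
Hunk 2: at line 6 remove [svmhu] add [qqzle,qdi] -> 17 lines: ebwxb msky occs bwx hdk nuks qqzle qdi uvm sobnv jvkik omapf flws esvi dahbs tdo khu
Hunk 3: at line 6 remove [qqzle,qdi] add [ysct,jktn] -> 17 lines: ebwxb msky occs bwx hdk nuks ysct jktn uvm sobnv jvkik omapf flws esvi dahbs tdo khu
Hunk 4: at line 9 remove [jvkik,omapf,flws] add [ruv] -> 15 lines: ebwxb msky occs bwx hdk nuks ysct jktn uvm sobnv ruv esvi dahbs tdo khu
Hunk 5: at line 2 remove [bwx] add [fjmu,xwety] -> 16 lines: ebwxb msky occs fjmu xwety hdk nuks ysct jktn uvm sobnv ruv esvi dahbs tdo khu
Hunk 6: at line 12 remove [esvi,dahbs] add [sqkn] -> 15 lines: ebwxb msky occs fjmu xwety hdk nuks ysct jktn uvm sobnv ruv sqkn tdo khu

Answer: ebwxb
msky
occs
fjmu
xwety
hdk
nuks
ysct
jktn
uvm
sobnv
ruv
sqkn
tdo
khu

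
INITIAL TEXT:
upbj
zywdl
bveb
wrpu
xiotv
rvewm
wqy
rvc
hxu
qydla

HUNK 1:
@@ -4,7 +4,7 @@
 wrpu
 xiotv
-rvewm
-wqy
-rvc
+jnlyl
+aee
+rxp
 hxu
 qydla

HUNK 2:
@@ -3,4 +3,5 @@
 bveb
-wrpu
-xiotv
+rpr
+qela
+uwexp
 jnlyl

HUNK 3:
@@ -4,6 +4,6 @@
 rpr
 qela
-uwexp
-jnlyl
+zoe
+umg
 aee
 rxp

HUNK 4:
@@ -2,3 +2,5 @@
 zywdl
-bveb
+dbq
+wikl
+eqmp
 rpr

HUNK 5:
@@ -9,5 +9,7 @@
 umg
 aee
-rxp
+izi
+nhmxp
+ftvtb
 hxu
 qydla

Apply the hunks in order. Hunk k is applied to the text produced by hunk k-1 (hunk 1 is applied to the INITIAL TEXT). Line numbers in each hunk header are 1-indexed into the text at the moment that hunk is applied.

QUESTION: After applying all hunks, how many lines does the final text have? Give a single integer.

Answer: 15

Derivation:
Hunk 1: at line 4 remove [rvewm,wqy,rvc] add [jnlyl,aee,rxp] -> 10 lines: upbj zywdl bveb wrpu xiotv jnlyl aee rxp hxu qydla
Hunk 2: at line 3 remove [wrpu,xiotv] add [rpr,qela,uwexp] -> 11 lines: upbj zywdl bveb rpr qela uwexp jnlyl aee rxp hxu qydla
Hunk 3: at line 4 remove [uwexp,jnlyl] add [zoe,umg] -> 11 lines: upbj zywdl bveb rpr qela zoe umg aee rxp hxu qydla
Hunk 4: at line 2 remove [bveb] add [dbq,wikl,eqmp] -> 13 lines: upbj zywdl dbq wikl eqmp rpr qela zoe umg aee rxp hxu qydla
Hunk 5: at line 9 remove [rxp] add [izi,nhmxp,ftvtb] -> 15 lines: upbj zywdl dbq wikl eqmp rpr qela zoe umg aee izi nhmxp ftvtb hxu qydla
Final line count: 15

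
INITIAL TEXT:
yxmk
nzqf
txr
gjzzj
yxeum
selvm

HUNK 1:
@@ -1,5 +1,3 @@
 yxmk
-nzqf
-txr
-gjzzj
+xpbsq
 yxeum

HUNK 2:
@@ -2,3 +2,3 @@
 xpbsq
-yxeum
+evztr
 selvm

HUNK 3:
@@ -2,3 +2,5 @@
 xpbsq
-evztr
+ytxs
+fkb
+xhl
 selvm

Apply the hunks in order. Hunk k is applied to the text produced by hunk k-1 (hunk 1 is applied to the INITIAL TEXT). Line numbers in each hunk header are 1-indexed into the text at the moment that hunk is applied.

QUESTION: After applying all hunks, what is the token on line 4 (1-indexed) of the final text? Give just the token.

Hunk 1: at line 1 remove [nzqf,txr,gjzzj] add [xpbsq] -> 4 lines: yxmk xpbsq yxeum selvm
Hunk 2: at line 2 remove [yxeum] add [evztr] -> 4 lines: yxmk xpbsq evztr selvm
Hunk 3: at line 2 remove [evztr] add [ytxs,fkb,xhl] -> 6 lines: yxmk xpbsq ytxs fkb xhl selvm
Final line 4: fkb

Answer: fkb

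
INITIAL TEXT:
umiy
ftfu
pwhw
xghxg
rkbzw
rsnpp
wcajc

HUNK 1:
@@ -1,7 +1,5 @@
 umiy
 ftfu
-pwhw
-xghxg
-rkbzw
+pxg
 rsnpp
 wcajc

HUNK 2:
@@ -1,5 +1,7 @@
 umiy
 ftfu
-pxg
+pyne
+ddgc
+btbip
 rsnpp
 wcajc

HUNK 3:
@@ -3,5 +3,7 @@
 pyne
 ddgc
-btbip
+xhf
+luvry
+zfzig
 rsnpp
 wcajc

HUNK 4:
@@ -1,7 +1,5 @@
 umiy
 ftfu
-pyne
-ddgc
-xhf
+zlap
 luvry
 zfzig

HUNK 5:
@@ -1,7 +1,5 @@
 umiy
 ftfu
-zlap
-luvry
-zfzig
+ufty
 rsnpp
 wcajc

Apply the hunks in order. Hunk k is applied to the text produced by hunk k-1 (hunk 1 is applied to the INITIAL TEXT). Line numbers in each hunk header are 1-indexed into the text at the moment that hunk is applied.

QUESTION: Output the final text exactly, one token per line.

Hunk 1: at line 1 remove [pwhw,xghxg,rkbzw] add [pxg] -> 5 lines: umiy ftfu pxg rsnpp wcajc
Hunk 2: at line 1 remove [pxg] add [pyne,ddgc,btbip] -> 7 lines: umiy ftfu pyne ddgc btbip rsnpp wcajc
Hunk 3: at line 3 remove [btbip] add [xhf,luvry,zfzig] -> 9 lines: umiy ftfu pyne ddgc xhf luvry zfzig rsnpp wcajc
Hunk 4: at line 1 remove [pyne,ddgc,xhf] add [zlap] -> 7 lines: umiy ftfu zlap luvry zfzig rsnpp wcajc
Hunk 5: at line 1 remove [zlap,luvry,zfzig] add [ufty] -> 5 lines: umiy ftfu ufty rsnpp wcajc

Answer: umiy
ftfu
ufty
rsnpp
wcajc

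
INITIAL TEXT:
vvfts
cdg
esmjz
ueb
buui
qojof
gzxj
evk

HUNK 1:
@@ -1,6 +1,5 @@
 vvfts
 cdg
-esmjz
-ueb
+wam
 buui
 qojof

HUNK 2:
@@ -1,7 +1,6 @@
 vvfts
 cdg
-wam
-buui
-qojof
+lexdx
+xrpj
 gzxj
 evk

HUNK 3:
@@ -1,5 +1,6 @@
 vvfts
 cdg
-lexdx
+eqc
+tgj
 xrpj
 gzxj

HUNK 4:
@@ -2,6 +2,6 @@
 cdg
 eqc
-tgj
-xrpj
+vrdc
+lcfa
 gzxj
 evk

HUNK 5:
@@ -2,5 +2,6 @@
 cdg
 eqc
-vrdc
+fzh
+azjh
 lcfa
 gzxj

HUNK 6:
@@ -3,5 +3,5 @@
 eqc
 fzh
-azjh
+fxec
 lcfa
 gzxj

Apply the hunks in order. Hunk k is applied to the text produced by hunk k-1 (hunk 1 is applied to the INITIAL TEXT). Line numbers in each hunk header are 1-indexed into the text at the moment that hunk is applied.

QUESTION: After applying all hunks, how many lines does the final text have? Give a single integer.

Hunk 1: at line 1 remove [esmjz,ueb] add [wam] -> 7 lines: vvfts cdg wam buui qojof gzxj evk
Hunk 2: at line 1 remove [wam,buui,qojof] add [lexdx,xrpj] -> 6 lines: vvfts cdg lexdx xrpj gzxj evk
Hunk 3: at line 1 remove [lexdx] add [eqc,tgj] -> 7 lines: vvfts cdg eqc tgj xrpj gzxj evk
Hunk 4: at line 2 remove [tgj,xrpj] add [vrdc,lcfa] -> 7 lines: vvfts cdg eqc vrdc lcfa gzxj evk
Hunk 5: at line 2 remove [vrdc] add [fzh,azjh] -> 8 lines: vvfts cdg eqc fzh azjh lcfa gzxj evk
Hunk 6: at line 3 remove [azjh] add [fxec] -> 8 lines: vvfts cdg eqc fzh fxec lcfa gzxj evk
Final line count: 8

Answer: 8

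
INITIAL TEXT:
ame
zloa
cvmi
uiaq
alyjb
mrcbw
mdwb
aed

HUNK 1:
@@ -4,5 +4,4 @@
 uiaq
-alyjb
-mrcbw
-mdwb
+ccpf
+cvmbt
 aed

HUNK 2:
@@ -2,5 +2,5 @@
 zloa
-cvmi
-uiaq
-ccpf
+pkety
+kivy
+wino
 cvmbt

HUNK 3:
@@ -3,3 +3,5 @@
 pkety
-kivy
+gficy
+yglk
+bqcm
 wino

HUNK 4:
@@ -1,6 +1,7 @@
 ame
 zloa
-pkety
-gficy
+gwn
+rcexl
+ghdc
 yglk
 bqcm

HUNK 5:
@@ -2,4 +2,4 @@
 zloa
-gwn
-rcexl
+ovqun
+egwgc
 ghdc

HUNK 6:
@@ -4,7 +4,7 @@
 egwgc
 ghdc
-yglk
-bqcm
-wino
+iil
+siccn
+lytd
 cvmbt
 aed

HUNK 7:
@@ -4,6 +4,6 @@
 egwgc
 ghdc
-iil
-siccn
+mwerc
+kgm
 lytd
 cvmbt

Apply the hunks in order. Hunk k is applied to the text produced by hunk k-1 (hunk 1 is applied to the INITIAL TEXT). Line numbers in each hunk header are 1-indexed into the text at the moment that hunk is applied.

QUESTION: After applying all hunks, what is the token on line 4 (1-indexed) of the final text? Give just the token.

Hunk 1: at line 4 remove [alyjb,mrcbw,mdwb] add [ccpf,cvmbt] -> 7 lines: ame zloa cvmi uiaq ccpf cvmbt aed
Hunk 2: at line 2 remove [cvmi,uiaq,ccpf] add [pkety,kivy,wino] -> 7 lines: ame zloa pkety kivy wino cvmbt aed
Hunk 3: at line 3 remove [kivy] add [gficy,yglk,bqcm] -> 9 lines: ame zloa pkety gficy yglk bqcm wino cvmbt aed
Hunk 4: at line 1 remove [pkety,gficy] add [gwn,rcexl,ghdc] -> 10 lines: ame zloa gwn rcexl ghdc yglk bqcm wino cvmbt aed
Hunk 5: at line 2 remove [gwn,rcexl] add [ovqun,egwgc] -> 10 lines: ame zloa ovqun egwgc ghdc yglk bqcm wino cvmbt aed
Hunk 6: at line 4 remove [yglk,bqcm,wino] add [iil,siccn,lytd] -> 10 lines: ame zloa ovqun egwgc ghdc iil siccn lytd cvmbt aed
Hunk 7: at line 4 remove [iil,siccn] add [mwerc,kgm] -> 10 lines: ame zloa ovqun egwgc ghdc mwerc kgm lytd cvmbt aed
Final line 4: egwgc

Answer: egwgc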